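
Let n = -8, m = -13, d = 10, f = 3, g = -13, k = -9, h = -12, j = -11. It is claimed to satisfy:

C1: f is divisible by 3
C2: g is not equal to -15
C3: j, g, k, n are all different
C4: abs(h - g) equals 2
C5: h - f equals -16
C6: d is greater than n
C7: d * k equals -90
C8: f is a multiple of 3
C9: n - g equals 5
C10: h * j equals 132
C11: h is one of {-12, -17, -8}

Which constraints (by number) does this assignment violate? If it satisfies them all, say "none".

C1: 3 / 3 = 1, so 3 divides 3 — satisfied.
C2: g = -13, and -13 ≠ -15 — satisfied.
C3: values -11, -13, -9, -8 are pairwise distinct — satisfied.
C4: abs(-12 - (-13)) = 1, not 2 — violated.
C5: h - f = -12 - 3 = -15, not -16 — violated.
C6: d = 10, n = -8; 10 > -8 — satisfied.
C7: d * k = 10 * (-9) = -90 — satisfied.
C8: 3 / 3 = 1, so 3 divides 3 — satisfied.
C9: n - g = -8 - (-13) = 5 — satisfied.
C10: h * j = -12 * (-11) = 132 — satisfied.
C11: h = -12 is in {-12, -17, -8} — satisfied.

Violated: 4 and 5.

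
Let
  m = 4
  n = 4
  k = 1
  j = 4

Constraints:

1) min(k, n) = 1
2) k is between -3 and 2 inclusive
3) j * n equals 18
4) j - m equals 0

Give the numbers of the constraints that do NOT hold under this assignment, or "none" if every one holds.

Constraint 3 is violated.

1) min(1, 4) = 1 — satisfied.
2) k = 1 lies in [-3, 2] — satisfied.
3) j * n = 4 * 4 = 16, not 18 — violated.
4) j - m = 4 - 4 = 0 — satisfied.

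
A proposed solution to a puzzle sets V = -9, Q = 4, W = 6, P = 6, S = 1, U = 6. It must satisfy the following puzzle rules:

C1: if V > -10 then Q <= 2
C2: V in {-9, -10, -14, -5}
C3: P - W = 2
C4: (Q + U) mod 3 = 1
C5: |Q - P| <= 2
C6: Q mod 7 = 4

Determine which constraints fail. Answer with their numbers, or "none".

C1: V = -9 > -10, so we need Q ≤ 2; but Q = 4 > 2  fails
C2: V = -9 is in {-9, -10, -14, -5}  holds
C3: P - W = 6 - 6 = 0, not 2  fails
C4: Q + U = 10; 10 mod 3 = 1  holds
C5: |4 - 6| = 2; 2 ≤ 2  holds
C6: 4 mod 7 = 4  holds

Violated: 1 and 3.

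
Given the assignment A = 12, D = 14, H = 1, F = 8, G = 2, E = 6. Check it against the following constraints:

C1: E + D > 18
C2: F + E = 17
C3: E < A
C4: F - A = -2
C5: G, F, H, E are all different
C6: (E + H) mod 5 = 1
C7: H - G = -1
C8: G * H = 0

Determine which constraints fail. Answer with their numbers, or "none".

C1: E + D = 6 + 14 = 20; 20 > 18 — satisfied.
C2: F + E = 8 + 6 = 14, not 17 — violated.
C3: E = 6, A = 12; 6 < 12 — satisfied.
C4: F - A = 8 - 12 = -4, not -2 — violated.
C5: values 2, 8, 1, 6 are pairwise distinct — satisfied.
C6: E + H = 7; 7 mod 5 = 2, not 1 — violated.
C7: H - G = 1 - 2 = -1 — satisfied.
C8: G * H = 2 * 1 = 2, not 0 — violated.

Violated: 2, 4, 6, and 8.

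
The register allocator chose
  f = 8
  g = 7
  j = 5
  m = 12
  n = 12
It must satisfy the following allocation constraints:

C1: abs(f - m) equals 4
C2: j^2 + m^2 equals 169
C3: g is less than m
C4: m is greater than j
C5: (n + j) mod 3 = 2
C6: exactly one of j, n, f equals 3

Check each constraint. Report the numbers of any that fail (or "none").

Violated: 6.

C1: abs(8 - 12) = 4  ✓
C2: j^2 + m^2 = 5^2 + 12^2 = 25 + 144 = 169  ✓
C3: g = 7, m = 12; 7 < 12  ✓
C4: m = 12, j = 5; 12 > 5  ✓
C5: n + j = 17; 17 mod 3 = 2  ✓
C6: j=5, n=12, f=8; 0 of them equal 3, not exactly one  ✗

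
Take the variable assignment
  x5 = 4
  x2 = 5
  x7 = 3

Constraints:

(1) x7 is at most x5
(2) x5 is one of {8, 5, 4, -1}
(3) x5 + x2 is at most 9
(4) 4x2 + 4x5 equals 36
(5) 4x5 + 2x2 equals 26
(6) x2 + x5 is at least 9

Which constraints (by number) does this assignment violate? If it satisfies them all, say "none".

The assignment satisfies every constraint.

(1) x7 = 3, x5 = 4; 3 ≤ 4  holds
(2) x5 = 4 is in {8, 5, 4, -1}  holds
(3) x5 + x2 = 4 + 5 = 9; 9 ≤ 9  holds
(4) 4x2 + 4x5 = 4(5) + 4(4) = 36  holds
(5) 4x5 + 2x2 = 4(4) + 2(5) = 26  holds
(6) x2 + x5 = 5 + 4 = 9; 9 ≥ 9  holds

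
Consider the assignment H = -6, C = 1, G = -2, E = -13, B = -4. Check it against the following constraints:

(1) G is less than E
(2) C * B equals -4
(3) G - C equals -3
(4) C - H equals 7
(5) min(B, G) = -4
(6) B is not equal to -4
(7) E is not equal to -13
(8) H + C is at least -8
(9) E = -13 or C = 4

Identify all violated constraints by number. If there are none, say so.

Constraints 1, 6, and 7 do not hold.

(1) G = -2, E = -13; -2 ≥ -13 (want <)  ✘
(2) C * B = 1 * (-4) = -4  ✔
(3) G - C = -2 - 1 = -3  ✔
(4) C - H = 1 - (-6) = 7  ✔
(5) min(-4, -2) = -4  ✔
(6) B = -4, but -4 is required to differ  ✘
(7) E = -13, but -13 is required to differ  ✘
(8) H + C = -6 + 1 = -5; -5 ≥ -8  ✔
(9) E = -13 = -13 (first disjunct)  ✔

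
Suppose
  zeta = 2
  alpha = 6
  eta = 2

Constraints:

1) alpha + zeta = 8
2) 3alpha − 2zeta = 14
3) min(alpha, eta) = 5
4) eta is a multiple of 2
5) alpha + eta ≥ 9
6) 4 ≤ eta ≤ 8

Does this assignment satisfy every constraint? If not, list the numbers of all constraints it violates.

1) alpha + zeta = 6 + 2 = 8 — OK.
2) 3alpha − 2zeta = 3(6) − 2(2) = 14 — OK.
3) min(6, 2) = 2, not 5 — violated.
4) 2 / 2 = 1, so 2 divides 2 — OK.
5) alpha + eta = 6 + 2 = 8; 8 < 9, bound 9 not met — violated.
6) eta = 2 is outside [4, 8] — violated.

Violated: 3, 5, and 6.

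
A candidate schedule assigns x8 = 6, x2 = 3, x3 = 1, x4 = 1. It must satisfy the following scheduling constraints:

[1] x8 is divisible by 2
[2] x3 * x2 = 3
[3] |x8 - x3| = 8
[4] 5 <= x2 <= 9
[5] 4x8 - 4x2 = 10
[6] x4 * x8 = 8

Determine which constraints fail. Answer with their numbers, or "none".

Violated: 3, 4, 5, 6.

[1] 6 / 2 = 3, so 2 divides 6 — satisfied.
[2] x3 * x2 = 1 * 3 = 3 — satisfied.
[3] |6 - 1| = 5, not 8 — violated.
[4] x2 = 3 is outside [5, 9] — violated.
[5] 4x8 - 4x2 = 4(6) - 4(3) = 12, not 10 — violated.
[6] x4 * x8 = 1 * 6 = 6, not 8 — violated.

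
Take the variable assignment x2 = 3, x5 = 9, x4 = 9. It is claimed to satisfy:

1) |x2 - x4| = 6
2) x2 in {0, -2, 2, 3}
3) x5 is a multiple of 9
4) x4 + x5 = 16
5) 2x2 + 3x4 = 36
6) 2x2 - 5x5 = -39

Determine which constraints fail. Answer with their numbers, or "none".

1) |3 - 9| = 6 — holds.
2) x2 = 3 is in {0, -2, 2, 3} — holds.
3) 9 / 9 = 1, so 9 divides 9 — holds.
4) x4 + x5 = 9 + 9 = 18, not 16 — fails.
5) 2x2 + 3x4 = 2(3) + 3(9) = 33, not 36 — fails.
6) 2x2 - 5x5 = 2(3) - 5(9) = -39 — holds.

No — constraints 4 and 5 are not satisfied.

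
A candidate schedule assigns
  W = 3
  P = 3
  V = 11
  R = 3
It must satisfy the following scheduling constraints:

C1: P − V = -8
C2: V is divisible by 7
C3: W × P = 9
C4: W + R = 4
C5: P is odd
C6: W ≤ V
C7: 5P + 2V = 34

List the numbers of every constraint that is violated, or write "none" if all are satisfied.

Constraints 2, 4, and 7 are violated.

C1: P − V = 3 − 11 = -8 — holds.
C2: 11 = 7×1 + 4, so 7 does not divide 11 — fails.
C3: W × P = 3 × 3 = 9 — holds.
C4: W + R = 3 + 3 = 6, not 4 — fails.
C5: P = 3 is odd — holds.
C6: W = 3, V = 11; 3 ≤ 11 — holds.
C7: 5P + 2V = 5(3) + 2(11) = 37, not 34 — fails.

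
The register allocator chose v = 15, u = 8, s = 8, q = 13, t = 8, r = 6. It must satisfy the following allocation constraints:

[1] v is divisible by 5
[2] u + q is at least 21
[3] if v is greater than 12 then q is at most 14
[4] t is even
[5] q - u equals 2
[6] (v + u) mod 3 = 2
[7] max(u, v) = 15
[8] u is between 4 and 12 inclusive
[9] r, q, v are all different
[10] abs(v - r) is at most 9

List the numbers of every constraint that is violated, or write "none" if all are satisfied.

[1] 15 / 5 = 3, so 5 divides 15 — OK.
[2] u + q = 8 + 13 = 21; 21 ≥ 21 — OK.
[3] v = 15 > 12, so we need q ≤ 14; q = 13 ≤ 14 — OK.
[4] t = 8 is even — OK.
[5] q - u = 13 - 8 = 5, not 2 — violated.
[6] v + u = 23; 23 mod 3 = 2 — OK.
[7] max(8, 15) = 15 — OK.
[8] u = 8 lies in [4, 12] — OK.
[9] values 6, 13, 15 are pairwise distinct — OK.
[10] abs(15 - 6) = 9; 9 ≤ 9 — OK.

Constraint 5 is violated.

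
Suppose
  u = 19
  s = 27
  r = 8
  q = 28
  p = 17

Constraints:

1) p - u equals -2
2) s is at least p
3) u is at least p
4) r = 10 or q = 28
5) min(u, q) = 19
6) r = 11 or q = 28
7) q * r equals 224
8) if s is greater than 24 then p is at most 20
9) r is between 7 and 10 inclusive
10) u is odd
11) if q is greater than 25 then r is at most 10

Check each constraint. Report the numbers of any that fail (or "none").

None — every constraint holds.

1) p - u = 17 - 19 = -2  holds
2) s = 27, p = 17; 27 ≥ 17  holds
3) u = 19, p = 17; 19 ≥ 17  holds
4) r = 8 ≠ 10, but q = 28 = 28 (second disjunct)  holds
5) min(19, 28) = 19  holds
6) r = 8 ≠ 11, but q = 28 = 28 (second disjunct)  holds
7) q * r = 28 * 8 = 224  holds
8) s = 27 > 24, so we need p ≤ 20; p = 17 ≤ 20  holds
9) r = 8 lies in [7, 10]  holds
10) u = 19 is odd  holds
11) q = 28 > 25, so we need r ≤ 10; r = 8 ≤ 10  holds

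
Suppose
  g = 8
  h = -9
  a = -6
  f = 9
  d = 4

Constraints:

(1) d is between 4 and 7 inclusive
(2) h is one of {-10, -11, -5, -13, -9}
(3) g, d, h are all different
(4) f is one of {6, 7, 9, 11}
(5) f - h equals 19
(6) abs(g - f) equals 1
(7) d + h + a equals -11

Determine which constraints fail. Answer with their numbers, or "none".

(1) d = 4 lies in [4, 7]  ✓
(2) h = -9 is in {-10, -11, -5, -13, -9}  ✓
(3) values 8, 4, -9 are pairwise distinct  ✓
(4) f = 9 is in {6, 7, 9, 11}  ✓
(5) f - h = 9 - (-9) = 18, not 19  ✗
(6) abs(8 - 9) = 1  ✓
(7) d + h + a = 4 + (-9) + (-6) = -11  ✓

No — constraint 5 is not satisfied.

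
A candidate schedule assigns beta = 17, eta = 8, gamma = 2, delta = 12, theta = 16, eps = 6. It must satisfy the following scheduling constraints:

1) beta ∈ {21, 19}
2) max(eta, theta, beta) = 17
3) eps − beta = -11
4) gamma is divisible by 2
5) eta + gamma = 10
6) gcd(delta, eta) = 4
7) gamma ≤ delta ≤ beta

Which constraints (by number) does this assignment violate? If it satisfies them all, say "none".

1) beta = 17 is not in {21, 19}  ✗
2) max(8, 16, 17) = 17  ✓
3) eps − beta = 6 − 17 = -11  ✓
4) 2 / 2 = 1, so 2 divides 2  ✓
5) eta + gamma = 8 + 2 = 10  ✓
6) gcd(12, 8) = 4  ✓
7) values 2 ≤ 12 ≤ 17  ✓

Constraint 1 does not hold.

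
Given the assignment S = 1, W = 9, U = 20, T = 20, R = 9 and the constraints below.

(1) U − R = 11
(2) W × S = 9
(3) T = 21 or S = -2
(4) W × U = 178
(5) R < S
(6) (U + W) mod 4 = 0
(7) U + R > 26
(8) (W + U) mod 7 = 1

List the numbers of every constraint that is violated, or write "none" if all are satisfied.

Violated: 3, 4, 5, and 6.

(1) U − R = 20 − 9 = 11 — holds.
(2) W × S = 9 × 1 = 9 — holds.
(3) T = 20 ≠ 21 and S = 1 ≠ -2; both disjuncts false — fails.
(4) W × U = 9 × 20 = 180, not 178 — fails.
(5) R = 9, S = 1; 9 ≥ 1 (want <) — fails.
(6) U + W = 29; 29 mod 4 = 1, not 0 — fails.
(7) U + R = 20 + 9 = 29; 29 > 26 — holds.
(8) W + U = 29; 29 mod 7 = 1 — holds.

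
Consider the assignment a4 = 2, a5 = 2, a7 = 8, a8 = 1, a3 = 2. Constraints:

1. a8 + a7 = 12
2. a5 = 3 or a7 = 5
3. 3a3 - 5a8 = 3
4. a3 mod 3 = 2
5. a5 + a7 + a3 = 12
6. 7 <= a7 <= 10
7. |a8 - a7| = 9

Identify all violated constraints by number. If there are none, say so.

The assignment fails constraints 1, 2, 3, and 7.

1. a8 + a7 = 1 + 8 = 9, not 12 — does not hold.
2. a5 = 2 ≠ 3 and a7 = 8 ≠ 5; both disjuncts false — does not hold.
3. 3a3 - 5a8 = 3(2) - 5(1) = 1, not 3 — does not hold.
4. 2 mod 3 = 2 — holds.
5. a5 + a7 + a3 = 2 + 8 + 2 = 12 — holds.
6. a7 = 8 lies in [7, 10] — holds.
7. |1 - 8| = 7, not 9 — does not hold.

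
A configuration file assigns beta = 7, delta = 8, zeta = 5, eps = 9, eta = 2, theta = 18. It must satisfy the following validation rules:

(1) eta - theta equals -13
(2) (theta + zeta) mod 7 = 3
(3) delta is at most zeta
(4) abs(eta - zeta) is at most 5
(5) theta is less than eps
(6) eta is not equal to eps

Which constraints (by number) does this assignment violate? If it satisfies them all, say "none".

Violated: 1, 2, 3, and 5.

(1) eta - theta = 2 - 18 = -16, not -13 — fails.
(2) theta + zeta = 23; 23 mod 7 = 2, not 3 — fails.
(3) delta = 8, zeta = 5; 8 > 5 (want ≤) — fails.
(4) abs(2 - 5) = 3; 3 ≤ 5 — holds.
(5) theta = 18, eps = 9; 18 ≥ 9 (want <) — fails.
(6) eta = 2, eps = 9; distinct — holds.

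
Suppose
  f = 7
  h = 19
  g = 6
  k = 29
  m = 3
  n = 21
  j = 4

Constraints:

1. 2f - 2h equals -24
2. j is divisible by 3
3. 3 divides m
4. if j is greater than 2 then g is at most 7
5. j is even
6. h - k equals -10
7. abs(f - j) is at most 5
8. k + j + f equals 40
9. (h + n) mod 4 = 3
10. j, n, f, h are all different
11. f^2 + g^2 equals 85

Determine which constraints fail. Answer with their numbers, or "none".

No — constraints 2 and 9 are not satisfied.

1. 2f - 2h = 2(7) - 2(19) = -24  OK
2. 4 = 3*1 + 1, so 3 does not divide 4  FAIL
3. 3 / 3 = 1, so 3 divides 3  OK
4. j = 4 > 2, so we need g ≤ 7; g = 6 ≤ 7  OK
5. j = 4 is even  OK
6. h - k = 19 - 29 = -10  OK
7. abs(7 - 4) = 3; 3 ≤ 5  OK
8. k + j + f = 29 + 4 + 7 = 40  OK
9. h + n = 40; 40 mod 4 = 0, not 3  FAIL
10. values 4, 21, 7, 19 are pairwise distinct  OK
11. f^2 + g^2 = 7^2 + 6^2 = 49 + 36 = 85  OK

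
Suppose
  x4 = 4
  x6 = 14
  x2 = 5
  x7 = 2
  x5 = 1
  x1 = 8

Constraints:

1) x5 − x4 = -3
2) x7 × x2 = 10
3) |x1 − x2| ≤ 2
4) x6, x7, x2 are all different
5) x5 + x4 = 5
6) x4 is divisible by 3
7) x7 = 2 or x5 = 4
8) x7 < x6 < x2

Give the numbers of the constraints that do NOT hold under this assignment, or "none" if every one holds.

Constraints 3, 6, and 8 are violated.

1) x5 − x4 = 1 − 4 = -3  holds
2) x7 × x2 = 2 × 5 = 10  holds
3) |8 − 5| = 3; 3 > 2, exceeds bound 2  fails
4) values 14, 2, 5 are pairwise distinct  holds
5) x5 + x4 = 1 + 4 = 5  holds
6) 4 = 3×1 + 1, so 3 does not divide 4  fails
7) x7 = 2 = 2 (first disjunct)  holds
8) values 2, 14, 5; x6 = 14 is not < x2 = 5  fails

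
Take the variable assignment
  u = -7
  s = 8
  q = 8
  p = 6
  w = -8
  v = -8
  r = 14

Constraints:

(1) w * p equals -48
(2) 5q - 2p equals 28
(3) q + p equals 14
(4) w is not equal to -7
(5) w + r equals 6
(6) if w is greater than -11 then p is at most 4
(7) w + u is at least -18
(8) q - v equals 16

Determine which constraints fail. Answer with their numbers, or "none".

No — constraint 6 is not satisfied.

(1) w * p = -8 * 6 = -48 — OK.
(2) 5q - 2p = 5(8) - 2(6) = 28 — OK.
(3) q + p = 8 + 6 = 14 — OK.
(4) w = -8, and -8 ≠ -7 — OK.
(5) w + r = -8 + 14 = 6 — OK.
(6) w = -8 > -11, so we need p ≤ 4; but p = 6 > 4 — violated.
(7) w + u = -8 + (-7) = -15; -15 ≥ -18 — OK.
(8) q - v = 8 - (-8) = 16 — OK.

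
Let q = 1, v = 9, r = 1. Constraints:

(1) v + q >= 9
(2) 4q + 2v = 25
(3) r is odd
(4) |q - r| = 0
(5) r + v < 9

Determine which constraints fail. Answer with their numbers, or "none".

Constraints 2 and 5 do not hold.

(1) v + q = 9 + 1 = 10; 10 ≥ 9 — OK.
(2) 4q + 2v = 4(1) + 2(9) = 22, not 25 — violated.
(3) r = 1 is odd — OK.
(4) |1 - 1| = 0 — OK.
(5) r + v = 1 + 9 = 10; 10 ≥ 9, bound 9 not met — violated.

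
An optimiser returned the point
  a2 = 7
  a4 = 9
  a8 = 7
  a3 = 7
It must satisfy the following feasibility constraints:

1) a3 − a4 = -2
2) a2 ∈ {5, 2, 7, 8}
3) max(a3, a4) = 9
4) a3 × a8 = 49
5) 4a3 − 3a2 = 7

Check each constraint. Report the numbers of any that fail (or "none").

1) a3 − a4 = 7 − 9 = -2  OK
2) a2 = 7 is in {5, 2, 7, 8}  OK
3) max(7, 9) = 9  OK
4) a3 × a8 = 7 × 7 = 49  OK
5) 4a3 − 3a2 = 4(7) − 3(7) = 7  OK

The assignment satisfies every constraint.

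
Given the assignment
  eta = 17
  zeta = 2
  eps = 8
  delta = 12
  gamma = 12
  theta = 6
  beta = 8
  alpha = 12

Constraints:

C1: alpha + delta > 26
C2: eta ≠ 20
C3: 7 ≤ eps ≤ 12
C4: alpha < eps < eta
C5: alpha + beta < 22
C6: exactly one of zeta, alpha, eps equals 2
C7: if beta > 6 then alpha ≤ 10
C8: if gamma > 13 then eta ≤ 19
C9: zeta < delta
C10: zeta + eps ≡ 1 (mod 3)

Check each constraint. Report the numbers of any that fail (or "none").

C1: alpha + delta = 12 + 12 = 24; 24 ≤ 26, bound 26 not met — does not hold.
C2: eta = 17, and 17 ≠ 20 — holds.
C3: eps = 8 lies in [7, 12] — holds.
C4: values 12, 8, 17; alpha = 12 is not < eps = 8 — does not hold.
C5: alpha + beta = 12 + 8 = 20; 20 < 22 — holds.
C6: zeta=2, alpha=12, eps=8; 1 of them equals 2 — holds.
C7: beta = 8 > 6, so we need alpha ≤ 10; but alpha = 12 > 10 — does not hold.
C8: gamma = 12, not > 13; antecedent false, conditional vacuously true — holds.
C9: zeta = 2, delta = 12; 2 < 12 — holds.
C10: zeta + eps = 10; 10 mod 3 = 1 — holds.

The assignment fails constraints 1, 4, and 7.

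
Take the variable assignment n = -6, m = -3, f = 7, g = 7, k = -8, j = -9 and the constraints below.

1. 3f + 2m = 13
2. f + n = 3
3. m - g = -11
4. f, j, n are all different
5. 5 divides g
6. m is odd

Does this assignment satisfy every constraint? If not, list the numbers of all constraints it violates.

1. 3f + 2m = 3(7) + 2(-3) = 15, not 13 — fails.
2. f + n = 7 + (-6) = 1, not 3 — fails.
3. m - g = -3 - 7 = -10, not -11 — fails.
4. values 7, -9, -6 are pairwise distinct — holds.
5. 7 = 5*1 + 2, so 5 does not divide 7 — fails.
6. m = -3 is odd — holds.

Constraints 1, 2, 3, 5 are violated.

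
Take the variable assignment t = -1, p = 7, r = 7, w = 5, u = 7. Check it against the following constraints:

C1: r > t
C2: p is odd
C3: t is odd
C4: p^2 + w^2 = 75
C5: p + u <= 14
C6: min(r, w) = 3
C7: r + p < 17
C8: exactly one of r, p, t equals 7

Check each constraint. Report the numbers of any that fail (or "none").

C1: r = 7, t = -1; 7 > -1  holds
C2: p = 7 is odd  holds
C3: t = -1 is odd  holds
C4: p^2 + w^2 = 7^2 + 5^2 = 49 + 25 = 74, not 75  fails
C5: p + u = 7 + 7 = 14; 14 ≤ 14  holds
C6: min(7, 5) = 5, not 3  fails
C7: r + p = 7 + 7 = 14; 14 < 17  holds
C8: r=7, p=7, t=-1; 2 of them equal 7, not exactly one  fails

Constraints 4, 6, 8 do not hold.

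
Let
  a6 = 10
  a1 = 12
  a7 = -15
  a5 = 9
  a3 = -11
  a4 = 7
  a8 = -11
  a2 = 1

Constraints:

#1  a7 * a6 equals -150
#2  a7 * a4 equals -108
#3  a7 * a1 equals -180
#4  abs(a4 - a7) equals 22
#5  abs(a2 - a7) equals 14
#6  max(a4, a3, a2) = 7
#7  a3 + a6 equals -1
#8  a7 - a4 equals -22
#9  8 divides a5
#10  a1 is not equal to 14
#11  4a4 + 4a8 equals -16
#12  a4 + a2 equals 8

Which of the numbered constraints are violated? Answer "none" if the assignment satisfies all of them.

Violated: 2, 5, 9.

#1 a7 * a6 = -15 * 10 = -150 — OK.
#2 a7 * a4 = -15 * 7 = -105, not -108 — violated.
#3 a7 * a1 = -15 * 12 = -180 — OK.
#4 abs(7 - (-15)) = 22 — OK.
#5 abs(1 - (-15)) = 16, not 14 — violated.
#6 max(7, -11, 1) = 7 — OK.
#7 a3 + a6 = -11 + 10 = -1 — OK.
#8 a7 - a4 = -15 - 7 = -22 — OK.
#9 9 = 8*1 + 1, so 8 does not divide 9 — violated.
#10 a1 = 12, and 12 ≠ 14 — OK.
#11 4a4 + 4a8 = 4(7) + 4(-11) = -16 — OK.
#12 a4 + a2 = 7 + 1 = 8 — OK.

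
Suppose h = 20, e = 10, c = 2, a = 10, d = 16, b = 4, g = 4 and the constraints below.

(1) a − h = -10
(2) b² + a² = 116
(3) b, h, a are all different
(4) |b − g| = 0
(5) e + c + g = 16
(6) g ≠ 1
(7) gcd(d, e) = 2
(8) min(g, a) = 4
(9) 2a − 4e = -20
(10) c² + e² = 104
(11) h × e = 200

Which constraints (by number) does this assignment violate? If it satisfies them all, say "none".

None — every constraint holds.

(1) a − h = 10 − 20 = -10  yes
(2) b² + a² = 4² + 10² = 16 + 100 = 116  yes
(3) values 4, 20, 10 are pairwise distinct  yes
(4) |4 − 4| = 0  yes
(5) e + c + g = 10 + 2 + 4 = 16  yes
(6) g = 4, and 4 ≠ 1  yes
(7) gcd(16, 10) = 2  yes
(8) min(4, 10) = 4  yes
(9) 2a − 4e = 2(10) − 4(10) = -20  yes
(10) c² + e² = 2² + 10² = 4 + 100 = 104  yes
(11) h × e = 20 × 10 = 200  yes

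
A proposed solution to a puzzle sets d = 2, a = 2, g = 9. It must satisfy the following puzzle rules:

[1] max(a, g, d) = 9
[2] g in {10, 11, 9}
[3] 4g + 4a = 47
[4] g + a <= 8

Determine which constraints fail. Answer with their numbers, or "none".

The assignment fails constraints 3 and 4.

[1] max(2, 9, 2) = 9 — OK.
[2] g = 9 is in {10, 11, 9} — OK.
[3] 4g + 4a = 4(9) + 4(2) = 44, not 47 — violated.
[4] g + a = 9 + 2 = 11; 11 > 8, bound 8 not met — violated.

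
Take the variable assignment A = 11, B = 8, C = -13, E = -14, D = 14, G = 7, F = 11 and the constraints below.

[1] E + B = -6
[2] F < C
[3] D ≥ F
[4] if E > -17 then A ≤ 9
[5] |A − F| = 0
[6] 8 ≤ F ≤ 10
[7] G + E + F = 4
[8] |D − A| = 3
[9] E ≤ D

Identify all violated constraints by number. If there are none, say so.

[1] E + B = -14 + 8 = -6 — holds.
[2] F = 11, C = -13; 11 ≥ -13 (want <) — fails.
[3] D = 14, F = 11; 14 ≥ 11 — holds.
[4] E = -14 > -17, so we need A ≤ 9; but A = 11 > 9 — fails.
[5] |11 − 11| = 0 — holds.
[6] F = 11 is outside [8, 10] — fails.
[7] G + E + F = 7 + (-14) + 11 = 4 — holds.
[8] |14 − 11| = 3 — holds.
[9] E = -14, D = 14; -14 ≤ 14 — holds.

No — constraints 2, 4, 6 are not satisfied.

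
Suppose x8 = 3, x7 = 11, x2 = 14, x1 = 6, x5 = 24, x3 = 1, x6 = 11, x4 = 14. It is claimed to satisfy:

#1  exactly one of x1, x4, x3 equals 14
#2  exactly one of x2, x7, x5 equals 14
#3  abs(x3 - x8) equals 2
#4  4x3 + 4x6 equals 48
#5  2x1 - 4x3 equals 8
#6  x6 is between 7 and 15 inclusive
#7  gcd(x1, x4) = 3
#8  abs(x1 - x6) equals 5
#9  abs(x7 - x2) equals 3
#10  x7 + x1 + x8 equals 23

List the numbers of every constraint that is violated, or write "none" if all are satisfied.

#1 x1=6, x4=14, x3=1; 1 of them equals 14 — holds.
#2 x2=14, x7=11, x5=24; 1 of them equals 14 — holds.
#3 abs(1 - 3) = 2 — holds.
#4 4x3 + 4x6 = 4(1) + 4(11) = 48 — holds.
#5 2x1 - 4x3 = 2(6) - 4(1) = 8 — holds.
#6 x6 = 11 lies in [7, 15] — holds.
#7 gcd(6, 14) = 2, not 3 — does not hold.
#8 abs(6 - 11) = 5 — holds.
#9 abs(11 - 14) = 3 — holds.
#10 x7 + x1 + x8 = 11 + 6 + 3 = 20, not 23 — does not hold.

No — constraints 7 and 10 are not satisfied.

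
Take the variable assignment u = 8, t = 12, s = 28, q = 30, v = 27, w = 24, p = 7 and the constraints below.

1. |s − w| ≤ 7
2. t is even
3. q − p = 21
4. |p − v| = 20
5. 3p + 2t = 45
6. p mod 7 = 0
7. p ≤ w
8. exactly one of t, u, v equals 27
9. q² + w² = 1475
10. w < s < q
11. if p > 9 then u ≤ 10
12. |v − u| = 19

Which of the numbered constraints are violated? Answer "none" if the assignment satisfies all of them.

No — constraints 3 and 9 are not satisfied.

1. |28 − 24| = 4; 4 ≤ 7  ✓
2. t = 12 is even  ✓
3. q − p = 30 − 7 = 23, not 21  ✗
4. |7 − 27| = 20  ✓
5. 3p + 2t = 3(7) + 2(12) = 45  ✓
6. 7 mod 7 = 0  ✓
7. p = 7, w = 24; 7 ≤ 24  ✓
8. t=12, u=8, v=27; 1 of them equals 27  ✓
9. q² + w² = 30² + 24² = 900 + 576 = 1476, not 1475  ✗
10. values 24 < 28 < 30  ✓
11. p = 7, not > 9; antecedent false, conditional vacuously true  ✓
12. |27 − 8| = 19  ✓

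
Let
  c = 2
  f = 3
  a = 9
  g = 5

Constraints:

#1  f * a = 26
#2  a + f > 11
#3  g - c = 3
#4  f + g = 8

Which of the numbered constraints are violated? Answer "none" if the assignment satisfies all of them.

#1 f * a = 3 * 9 = 27, not 26 — violated.
#2 a + f = 9 + 3 = 12; 12 > 11 — OK.
#3 g - c = 5 - 2 = 3 — OK.
#4 f + g = 3 + 5 = 8 — OK.

No — constraint 1 is not satisfied.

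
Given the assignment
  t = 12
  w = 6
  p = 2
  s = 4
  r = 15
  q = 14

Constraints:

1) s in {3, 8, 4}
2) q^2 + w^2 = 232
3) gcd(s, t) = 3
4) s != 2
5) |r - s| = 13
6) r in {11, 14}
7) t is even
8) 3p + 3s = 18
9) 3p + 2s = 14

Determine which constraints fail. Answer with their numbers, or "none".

No — constraints 3, 5, and 6 are not satisfied.

1) s = 4 is in {3, 8, 4} — OK.
2) q^2 + w^2 = 14^2 + 6^2 = 196 + 36 = 232 — OK.
3) gcd(4, 12) = 4, not 3 — violated.
4) s = 4, and 4 ≠ 2 — OK.
5) |15 - 4| = 11, not 13 — violated.
6) r = 15 is not in {11, 14} — violated.
7) t = 12 is even — OK.
8) 3p + 3s = 3(2) + 3(4) = 18 — OK.
9) 3p + 2s = 3(2) + 2(4) = 14 — OK.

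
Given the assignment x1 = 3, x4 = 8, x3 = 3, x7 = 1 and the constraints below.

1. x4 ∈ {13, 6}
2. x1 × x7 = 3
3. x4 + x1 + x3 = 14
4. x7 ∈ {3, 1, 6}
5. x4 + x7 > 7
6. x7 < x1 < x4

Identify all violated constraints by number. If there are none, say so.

Constraint 1 is violated.

1. x4 = 8 is not in {13, 6} — violated.
2. x1 × x7 = 3 × 1 = 3 — OK.
3. x4 + x1 + x3 = 8 + 3 + 3 = 14 — OK.
4. x7 = 1 is in {3, 1, 6} — OK.
5. x4 + x7 = 8 + 1 = 9; 9 > 7 — OK.
6. values 1 < 3 < 8 — OK.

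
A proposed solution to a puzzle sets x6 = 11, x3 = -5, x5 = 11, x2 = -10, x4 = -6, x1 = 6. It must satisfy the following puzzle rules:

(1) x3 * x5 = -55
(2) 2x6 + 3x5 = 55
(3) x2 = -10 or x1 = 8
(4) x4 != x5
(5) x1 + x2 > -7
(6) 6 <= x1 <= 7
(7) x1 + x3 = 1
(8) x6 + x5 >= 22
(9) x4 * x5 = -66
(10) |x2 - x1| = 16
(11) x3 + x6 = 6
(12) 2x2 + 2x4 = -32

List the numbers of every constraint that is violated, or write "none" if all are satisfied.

(1) x3 * x5 = -5 * 11 = -55 — holds.
(2) 2x6 + 3x5 = 2(11) + 3(11) = 55 — holds.
(3) x2 = -10 = -10 (first disjunct) — holds.
(4) x4 = -6, x5 = 11; distinct — holds.
(5) x1 + x2 = 6 + (-10) = -4; -4 > -7 — holds.
(6) x1 = 6 lies in [6, 7] — holds.
(7) x1 + x3 = 6 + (-5) = 1 — holds.
(8) x6 + x5 = 11 + 11 = 22; 22 ≥ 22 — holds.
(9) x4 * x5 = -6 * 11 = -66 — holds.
(10) |-10 - 6| = 16 — holds.
(11) x3 + x6 = -5 + 11 = 6 — holds.
(12) 2x2 + 2x4 = 2(-10) + 2(-6) = -32 — holds.

The assignment satisfies every constraint.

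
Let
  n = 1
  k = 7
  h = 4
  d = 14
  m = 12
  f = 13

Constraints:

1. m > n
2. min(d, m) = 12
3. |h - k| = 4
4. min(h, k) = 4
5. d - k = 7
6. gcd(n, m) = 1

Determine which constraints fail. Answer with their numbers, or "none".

Constraint 3 is violated.

1. m = 12, n = 1; 12 > 1 — holds.
2. min(14, 12) = 12 — holds.
3. |4 - 7| = 3, not 4 — fails.
4. min(4, 7) = 4 — holds.
5. d - k = 14 - 7 = 7 — holds.
6. gcd(1, 12) = 1 — holds.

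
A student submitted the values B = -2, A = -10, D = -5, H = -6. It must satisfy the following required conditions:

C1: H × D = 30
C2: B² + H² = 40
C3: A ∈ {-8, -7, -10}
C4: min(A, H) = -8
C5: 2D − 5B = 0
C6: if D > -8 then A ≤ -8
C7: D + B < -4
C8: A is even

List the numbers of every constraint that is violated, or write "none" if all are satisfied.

Constraint 4 does not hold.

C1: H × D = -6 × (-5) = 30 — OK.
C2: B² + H² = (-2)² + (-6)² = 4 + 36 = 40 — OK.
C3: A = -10 is in {-8, -7, -10} — OK.
C4: min(-10, -6) = -10, not -8 — violated.
C5: 2D − 5B = 2(-5) − 5(-2) = 0 — OK.
C6: D = -5 > -8, so we need A ≤ -8; A = -10 ≤ -8 — OK.
C7: D + B = -5 + (-2) = -7; -7 < -4 — OK.
C8: A = -10 is even — OK.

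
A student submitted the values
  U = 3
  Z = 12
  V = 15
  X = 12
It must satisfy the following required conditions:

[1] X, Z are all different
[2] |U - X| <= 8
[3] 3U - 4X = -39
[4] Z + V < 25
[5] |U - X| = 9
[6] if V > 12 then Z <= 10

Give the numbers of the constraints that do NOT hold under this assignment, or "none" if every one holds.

[1] X = Z = 12, not all different  FAIL
[2] |3 - 12| = 9; 9 > 8, exceeds bound 8  FAIL
[3] 3U - 4X = 3(3) - 4(12) = -39  OK
[4] Z + V = 12 + 15 = 27; 27 ≥ 25, bound 25 not met  FAIL
[5] |3 - 12| = 9  OK
[6] V = 15 > 12, so we need Z ≤ 10; but Z = 12 > 10  FAIL

No — constraints 1, 2, 4, and 6 are not satisfied.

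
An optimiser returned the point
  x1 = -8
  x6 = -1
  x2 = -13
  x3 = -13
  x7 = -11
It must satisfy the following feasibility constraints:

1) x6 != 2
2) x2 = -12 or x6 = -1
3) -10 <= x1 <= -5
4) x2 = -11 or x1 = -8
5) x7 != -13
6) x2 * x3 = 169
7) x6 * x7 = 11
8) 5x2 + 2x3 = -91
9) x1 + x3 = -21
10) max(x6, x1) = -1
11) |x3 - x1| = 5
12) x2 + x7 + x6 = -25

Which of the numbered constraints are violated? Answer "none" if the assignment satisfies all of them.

Yes — all constraints hold.

1) x6 = -1, and -1 ≠ 2 — satisfied.
2) x2 = -13 ≠ -12, but x6 = -1 = -1 (second disjunct) — satisfied.
3) x1 = -8 lies in [-10, -5] — satisfied.
4) x2 = -13 ≠ -11, but x1 = -8 = -8 (second disjunct) — satisfied.
5) x7 = -11, and -11 ≠ -13 — satisfied.
6) x2 * x3 = -13 * (-13) = 169 — satisfied.
7) x6 * x7 = -1 * (-11) = 11 — satisfied.
8) 5x2 + 2x3 = 5(-13) + 2(-13) = -91 — satisfied.
9) x1 + x3 = -8 + (-13) = -21 — satisfied.
10) max(-1, -8) = -1 — satisfied.
11) |-13 - (-8)| = 5 — satisfied.
12) x2 + x7 + x6 = -13 + (-11) + (-1) = -25 — satisfied.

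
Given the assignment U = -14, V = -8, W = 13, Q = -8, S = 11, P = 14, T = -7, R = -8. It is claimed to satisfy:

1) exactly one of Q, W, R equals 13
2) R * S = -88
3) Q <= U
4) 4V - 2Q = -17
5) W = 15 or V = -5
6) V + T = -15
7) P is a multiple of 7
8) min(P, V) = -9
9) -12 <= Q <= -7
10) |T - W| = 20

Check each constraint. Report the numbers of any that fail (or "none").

1) Q=-8, W=13, R=-8; 1 of them equals 13  true
2) R * S = -8 * 11 = -88  true
3) Q = -8, U = -14; -8 > -14 (want ≤)  false
4) 4V - 2Q = 4(-8) - 2(-8) = -16, not -17  false
5) W = 13 ≠ 15 and V = -8 ≠ -5; both disjuncts false  false
6) V + T = -8 + (-7) = -15  true
7) 14 / 7 = 2, so 7 divides 14  true
8) min(14, -8) = -8, not -9  false
9) Q = -8 lies in [-12, -7]  true
10) |-7 - 13| = 20  true

The assignment fails constraints 3, 4, 5, 8.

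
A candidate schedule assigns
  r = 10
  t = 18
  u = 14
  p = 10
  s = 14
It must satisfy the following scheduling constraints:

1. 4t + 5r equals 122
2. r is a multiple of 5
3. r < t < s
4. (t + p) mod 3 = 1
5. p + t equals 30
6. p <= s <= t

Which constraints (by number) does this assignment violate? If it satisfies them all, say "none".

1. 4t + 5r = 4(18) + 5(10) = 122  OK
2. 10 / 5 = 2, so 5 divides 10  OK
3. values 10, 18, 14; t = 18 is not < s = 14  FAIL
4. t + p = 28; 28 mod 3 = 1  OK
5. p + t = 10 + 18 = 28, not 30  FAIL
6. values 10 <= 14 <= 18  OK

Constraints 3, 5 do not hold.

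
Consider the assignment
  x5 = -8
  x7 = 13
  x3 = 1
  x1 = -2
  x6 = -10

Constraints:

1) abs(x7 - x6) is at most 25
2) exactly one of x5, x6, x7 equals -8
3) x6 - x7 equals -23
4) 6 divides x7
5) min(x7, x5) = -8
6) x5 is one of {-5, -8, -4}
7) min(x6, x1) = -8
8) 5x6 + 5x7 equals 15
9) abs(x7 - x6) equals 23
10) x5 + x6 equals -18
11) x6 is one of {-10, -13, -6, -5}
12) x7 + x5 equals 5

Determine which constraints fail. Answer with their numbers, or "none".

1) abs(13 - (-10)) = 23; 23 ≤ 25 — OK.
2) x5=-8, x6=-10, x7=13; 1 of them equals -8 — OK.
3) x6 - x7 = -10 - 13 = -23 — OK.
4) 13 = 6*2 + 1, so 6 does not divide 13 — violated.
5) min(13, -8) = -8 — OK.
6) x5 = -8 is in {-5, -8, -4} — OK.
7) min(-10, -2) = -10, not -8 — violated.
8) 5x6 + 5x7 = 5(-10) + 5(13) = 15 — OK.
9) abs(13 - (-10)) = 23 — OK.
10) x5 + x6 = -8 + (-10) = -18 — OK.
11) x6 = -10 is in {-10, -13, -6, -5} — OK.
12) x7 + x5 = 13 + (-8) = 5 — OK.

Constraints 4 and 7 are violated.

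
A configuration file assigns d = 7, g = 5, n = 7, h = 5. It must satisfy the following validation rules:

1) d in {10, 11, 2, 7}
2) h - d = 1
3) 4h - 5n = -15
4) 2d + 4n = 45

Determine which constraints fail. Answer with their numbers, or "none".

1) d = 7 is in {10, 11, 2, 7}  ✓
2) h - d = 5 - 7 = -2, not 1  ✗
3) 4h - 5n = 4(5) - 5(7) = -15  ✓
4) 2d + 4n = 2(7) + 4(7) = 42, not 45  ✗

Constraints 2, 4 do not hold.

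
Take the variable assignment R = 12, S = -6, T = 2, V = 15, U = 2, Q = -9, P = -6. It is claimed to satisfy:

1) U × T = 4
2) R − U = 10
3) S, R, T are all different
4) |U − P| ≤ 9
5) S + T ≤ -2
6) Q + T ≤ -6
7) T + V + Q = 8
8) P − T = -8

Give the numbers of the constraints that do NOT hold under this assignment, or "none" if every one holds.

None — every constraint holds.

1) U × T = 2 × 2 = 4  true
2) R − U = 12 − 2 = 10  true
3) values -6, 12, 2 are pairwise distinct  true
4) |2 − (-6)| = 8; 8 ≤ 9  true
5) S + T = -6 + 2 = -4; -4 ≤ -2  true
6) Q + T = -9 + 2 = -7; -7 ≤ -6  true
7) T + V + Q = 2 + 15 + (-9) = 8  true
8) P − T = -6 − 2 = -8  true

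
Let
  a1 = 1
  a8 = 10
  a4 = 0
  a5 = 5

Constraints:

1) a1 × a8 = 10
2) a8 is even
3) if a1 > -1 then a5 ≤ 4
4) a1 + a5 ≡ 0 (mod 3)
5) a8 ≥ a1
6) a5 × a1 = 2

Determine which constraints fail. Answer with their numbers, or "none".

1) a1 × a8 = 1 × 10 = 10  holds
2) a8 = 10 is even  holds
3) a1 = 1 > -1, so we need a5 ≤ 4; but a5 = 5 > 4  fails
4) a1 + a5 = 6; 6 mod 3 = 0  holds
5) a8 = 10, a1 = 1; 10 ≥ 1  holds
6) a5 × a1 = 5 × 1 = 5, not 2  fails

Constraints 3 and 6 are violated.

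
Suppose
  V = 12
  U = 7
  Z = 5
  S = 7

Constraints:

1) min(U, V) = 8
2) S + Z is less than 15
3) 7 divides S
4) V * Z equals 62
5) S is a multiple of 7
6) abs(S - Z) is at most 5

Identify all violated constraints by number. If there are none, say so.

1) min(7, 12) = 7, not 8  ✘
2) S + Z = 7 + 5 = 12; 12 < 15  ✔
3) 7 / 7 = 1, so 7 divides 7  ✔
4) V * Z = 12 * 5 = 60, not 62  ✘
5) 7 / 7 = 1, so 7 divides 7  ✔
6) abs(7 - 5) = 2; 2 ≤ 5  ✔

Constraints 1, 4 do not hold.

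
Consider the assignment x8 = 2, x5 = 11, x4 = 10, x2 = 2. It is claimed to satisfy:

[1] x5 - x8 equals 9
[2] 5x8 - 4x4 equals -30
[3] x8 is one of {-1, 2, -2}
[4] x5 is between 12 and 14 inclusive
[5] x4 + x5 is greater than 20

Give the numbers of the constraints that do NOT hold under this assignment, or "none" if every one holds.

Violated: 4.

[1] x5 - x8 = 11 - 2 = 9  yes
[2] 5x8 - 4x4 = 5(2) - 4(10) = -30  yes
[3] x8 = 2 is in {-1, 2, -2}  yes
[4] x5 = 11 is outside [12, 14]  no
[5] x4 + x5 = 10 + 11 = 21; 21 > 20  yes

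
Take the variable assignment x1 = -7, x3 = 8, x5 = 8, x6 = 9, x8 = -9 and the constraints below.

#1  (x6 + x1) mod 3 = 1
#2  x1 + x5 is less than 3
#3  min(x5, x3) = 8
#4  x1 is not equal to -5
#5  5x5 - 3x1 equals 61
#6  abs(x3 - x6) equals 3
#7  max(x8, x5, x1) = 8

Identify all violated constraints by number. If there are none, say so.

#1 x6 + x1 = 2; 2 mod 3 = 2, not 1 — fails.
#2 x1 + x5 = -7 + 8 = 1; 1 < 3 — holds.
#3 min(8, 8) = 8 — holds.
#4 x1 = -7, and -7 ≠ -5 — holds.
#5 5x5 - 3x1 = 5(8) - 3(-7) = 61 — holds.
#6 abs(8 - 9) = 1, not 3 — fails.
#7 max(-9, 8, -7) = 8 — holds.

No — constraints 1 and 6 are not satisfied.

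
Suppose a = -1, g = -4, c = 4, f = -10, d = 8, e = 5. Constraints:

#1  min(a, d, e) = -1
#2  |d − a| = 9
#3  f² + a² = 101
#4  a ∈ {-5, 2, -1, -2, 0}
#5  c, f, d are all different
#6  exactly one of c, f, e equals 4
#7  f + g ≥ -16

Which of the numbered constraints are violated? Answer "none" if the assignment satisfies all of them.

No violations.

#1 min(-1, 8, 5) = -1 — holds.
#2 |8 − (-1)| = 9 — holds.
#3 f² + a² = (-10)² + (-1)² = 100 + 1 = 101 — holds.
#4 a = -1 is in {-5, 2, -1, -2, 0} — holds.
#5 values 4, -10, 8 are pairwise distinct — holds.
#6 c=4, f=-10, e=5; 1 of them equals 4 — holds.
#7 f + g = -10 + (-4) = -14; -14 ≥ -16 — holds.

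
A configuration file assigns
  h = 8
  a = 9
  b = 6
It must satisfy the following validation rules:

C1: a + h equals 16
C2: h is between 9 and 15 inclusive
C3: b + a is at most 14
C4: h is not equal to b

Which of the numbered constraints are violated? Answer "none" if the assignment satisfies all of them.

C1: a + h = 9 + 8 = 17, not 16  fails
C2: h = 8 is outside [9, 15]  fails
C3: b + a = 6 + 9 = 15; 15 > 14, bound 14 not met  fails
C4: h = 8, b = 6; distinct  holds

No — constraints 1, 2, and 3 are not satisfied.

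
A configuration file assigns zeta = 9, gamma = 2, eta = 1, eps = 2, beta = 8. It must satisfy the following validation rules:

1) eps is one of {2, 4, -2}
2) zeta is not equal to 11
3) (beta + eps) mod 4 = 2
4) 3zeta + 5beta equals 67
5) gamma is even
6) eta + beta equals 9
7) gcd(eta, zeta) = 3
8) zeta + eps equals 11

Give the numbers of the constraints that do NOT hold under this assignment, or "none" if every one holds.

Violated: 7.

1) eps = 2 is in {2, 4, -2} — holds.
2) zeta = 9, and 9 ≠ 11 — holds.
3) beta + eps = 10; 10 mod 4 = 2 — holds.
4) 3zeta + 5beta = 3(9) + 5(8) = 67 — holds.
5) gamma = 2 is even — holds.
6) eta + beta = 1 + 8 = 9 — holds.
7) gcd(1, 9) = 1, not 3 — fails.
8) zeta + eps = 9 + 2 = 11 — holds.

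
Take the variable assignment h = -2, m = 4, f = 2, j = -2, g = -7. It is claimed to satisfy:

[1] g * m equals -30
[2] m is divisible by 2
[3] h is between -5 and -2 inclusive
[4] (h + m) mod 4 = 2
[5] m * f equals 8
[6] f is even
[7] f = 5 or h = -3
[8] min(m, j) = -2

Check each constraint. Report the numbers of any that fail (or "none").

No — constraints 1 and 7 are not satisfied.

[1] g * m = -7 * 4 = -28, not -30  no
[2] 4 / 2 = 2, so 2 divides 4  yes
[3] h = -2 lies in [-5, -2]  yes
[4] h + m = 2; 2 mod 4 = 2  yes
[5] m * f = 4 * 2 = 8  yes
[6] f = 2 is even  yes
[7] f = 2 ≠ 5 and h = -2 ≠ -3; both disjuncts false  no
[8] min(4, -2) = -2  yes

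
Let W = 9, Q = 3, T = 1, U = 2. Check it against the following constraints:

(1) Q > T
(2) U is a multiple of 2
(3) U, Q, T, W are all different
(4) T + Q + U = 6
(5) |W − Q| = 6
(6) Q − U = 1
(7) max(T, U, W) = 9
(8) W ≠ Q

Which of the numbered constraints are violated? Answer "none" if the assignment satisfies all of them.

None — every constraint holds.

(1) Q = 3, T = 1; 3 > 1 — satisfied.
(2) 2 / 2 = 1, so 2 divides 2 — satisfied.
(3) values 2, 3, 1, 9 are pairwise distinct — satisfied.
(4) T + Q + U = 1 + 3 + 2 = 6 — satisfied.
(5) |9 − 3| = 6 — satisfied.
(6) Q − U = 3 − 2 = 1 — satisfied.
(7) max(1, 2, 9) = 9 — satisfied.
(8) W = 9, Q = 3; distinct — satisfied.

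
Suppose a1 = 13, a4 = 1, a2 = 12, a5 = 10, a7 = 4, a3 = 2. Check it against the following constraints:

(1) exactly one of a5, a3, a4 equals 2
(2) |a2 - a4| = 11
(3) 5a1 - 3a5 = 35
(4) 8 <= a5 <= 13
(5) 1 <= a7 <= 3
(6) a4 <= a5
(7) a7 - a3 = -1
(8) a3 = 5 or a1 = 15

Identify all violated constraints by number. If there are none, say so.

Constraints 5, 7, and 8 are violated.

(1) a5=10, a3=2, a4=1; 1 of them equals 2  holds
(2) |12 - 1| = 11  holds
(3) 5a1 - 3a5 = 5(13) - 3(10) = 35  holds
(4) a5 = 10 lies in [8, 13]  holds
(5) a7 = 4 is outside [1, 3]  fails
(6) a4 = 1, a5 = 10; 1 ≤ 10  holds
(7) a7 - a3 = 4 - 2 = 2, not -1  fails
(8) a3 = 2 ≠ 5 and a1 = 13 ≠ 15; both disjuncts false  fails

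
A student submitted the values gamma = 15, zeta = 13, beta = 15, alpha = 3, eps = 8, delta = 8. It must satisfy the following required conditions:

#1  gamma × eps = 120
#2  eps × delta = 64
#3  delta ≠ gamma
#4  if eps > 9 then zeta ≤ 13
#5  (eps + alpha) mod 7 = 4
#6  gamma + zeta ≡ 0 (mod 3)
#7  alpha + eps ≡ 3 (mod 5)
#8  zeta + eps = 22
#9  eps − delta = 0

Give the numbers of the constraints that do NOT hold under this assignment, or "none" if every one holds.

Constraints 6, 7, and 8 are violated.

#1 gamma × eps = 15 × 8 = 120 — holds.
#2 eps × delta = 8 × 8 = 64 — holds.
#3 delta = 8, gamma = 15; distinct — holds.
#4 eps = 8, not > 9; antecedent false, conditional vacuously true — holds.
#5 eps + alpha = 11; 11 mod 7 = 4 — holds.
#6 gamma + zeta = 28; 28 mod 3 = 1, not 0 — does not hold.
#7 alpha + eps = 11; 11 mod 5 = 1, not 3 — does not hold.
#8 zeta + eps = 13 + 8 = 21, not 22 — does not hold.
#9 eps − delta = 8 − 8 = 0 — holds.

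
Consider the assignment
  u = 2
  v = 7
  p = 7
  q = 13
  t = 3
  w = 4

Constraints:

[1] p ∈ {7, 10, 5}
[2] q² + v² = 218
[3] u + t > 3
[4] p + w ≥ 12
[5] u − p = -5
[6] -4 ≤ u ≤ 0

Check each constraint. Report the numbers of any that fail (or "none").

[1] p = 7 is in {7, 10, 5} — holds.
[2] q² + v² = 13² + 7² = 169 + 49 = 218 — holds.
[3] u + t = 2 + 3 = 5; 5 > 3 — holds.
[4] p + w = 7 + 4 = 11; 11 < 12, bound 12 not met — does not hold.
[5] u − p = 2 − 7 = -5 — holds.
[6] u = 2 is outside [-4, 0] — does not hold.

Violated: 4 and 6.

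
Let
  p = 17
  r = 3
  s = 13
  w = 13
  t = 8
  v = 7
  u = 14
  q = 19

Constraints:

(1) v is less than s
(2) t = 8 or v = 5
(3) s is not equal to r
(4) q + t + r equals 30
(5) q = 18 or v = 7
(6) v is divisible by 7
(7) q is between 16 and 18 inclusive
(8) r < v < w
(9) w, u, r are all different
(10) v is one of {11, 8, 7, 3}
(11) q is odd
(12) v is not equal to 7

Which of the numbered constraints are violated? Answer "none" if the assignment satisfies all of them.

Constraints 7, 12 are violated.

(1) v = 7, s = 13; 7 < 13 — satisfied.
(2) t = 8 = 8 (first disjunct) — satisfied.
(3) s = 13, r = 3; distinct — satisfied.
(4) q + t + r = 19 + 8 + 3 = 30 — satisfied.
(5) q = 19 ≠ 18, but v = 7 = 7 (second disjunct) — satisfied.
(6) 7 / 7 = 1, so 7 divides 7 — satisfied.
(7) q = 19 is outside [16, 18] — violated.
(8) values 3 < 7 < 13 — satisfied.
(9) values 13, 14, 3 are pairwise distinct — satisfied.
(10) v = 7 is in {11, 8, 7, 3} — satisfied.
(11) q = 19 is odd — satisfied.
(12) v = 7, but 7 is required to differ — violated.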